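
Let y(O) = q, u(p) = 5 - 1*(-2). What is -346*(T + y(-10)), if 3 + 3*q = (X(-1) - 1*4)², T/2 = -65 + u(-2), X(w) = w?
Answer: 112796/3 ≈ 37599.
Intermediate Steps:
u(p) = 7 (u(p) = 5 + 2 = 7)
T = -116 (T = 2*(-65 + 7) = 2*(-58) = -116)
q = 22/3 (q = -1 + (-1 - 1*4)²/3 = -1 + (-1 - 4)²/3 = -1 + (⅓)*(-5)² = -1 + (⅓)*25 = -1 + 25/3 = 22/3 ≈ 7.3333)
y(O) = 22/3
-346*(T + y(-10)) = -346*(-116 + 22/3) = -346*(-326/3) = 112796/3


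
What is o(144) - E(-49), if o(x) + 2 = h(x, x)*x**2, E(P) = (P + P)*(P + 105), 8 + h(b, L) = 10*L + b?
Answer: 32685422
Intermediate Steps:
h(b, L) = -8 + b + 10*L (h(b, L) = -8 + (10*L + b) = -8 + (b + 10*L) = -8 + b + 10*L)
E(P) = 2*P*(105 + P) (E(P) = (2*P)*(105 + P) = 2*P*(105 + P))
o(x) = -2 + x**2*(-8 + 11*x) (o(x) = -2 + (-8 + x + 10*x)*x**2 = -2 + (-8 + 11*x)*x**2 = -2 + x**2*(-8 + 11*x))
o(144) - E(-49) = (-2 + 144**2*(-8 + 11*144)) - 2*(-49)*(105 - 49) = (-2 + 20736*(-8 + 1584)) - 2*(-49)*56 = (-2 + 20736*1576) - 1*(-5488) = (-2 + 32679936) + 5488 = 32679934 + 5488 = 32685422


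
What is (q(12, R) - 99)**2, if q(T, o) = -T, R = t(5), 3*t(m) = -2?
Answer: 12321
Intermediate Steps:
t(m) = -2/3 (t(m) = (1/3)*(-2) = -2/3)
R = -2/3 ≈ -0.66667
(q(12, R) - 99)**2 = (-1*12 - 99)**2 = (-12 - 99)**2 = (-111)**2 = 12321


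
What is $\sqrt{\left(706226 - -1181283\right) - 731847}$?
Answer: $\sqrt{1155662} \approx 1075.0$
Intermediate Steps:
$\sqrt{\left(706226 - -1181283\right) - 731847} = \sqrt{\left(706226 + 1181283\right) + \left(-1665914 + 934067\right)} = \sqrt{1887509 - 731847} = \sqrt{1155662}$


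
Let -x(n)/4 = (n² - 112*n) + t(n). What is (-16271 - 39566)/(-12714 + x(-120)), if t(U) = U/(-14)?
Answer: 390859/868758 ≈ 0.44991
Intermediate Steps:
t(U) = -U/14 (t(U) = U*(-1/14) = -U/14)
x(n) = -4*n² + 3138*n/7 (x(n) = -4*((n² - 112*n) - n/14) = -4*(n² - 1569*n/14) = -4*n² + 3138*n/7)
(-16271 - 39566)/(-12714 + x(-120)) = (-16271 - 39566)/(-12714 + (2/7)*(-120)*(1569 - 14*(-120))) = -55837/(-12714 + (2/7)*(-120)*(1569 + 1680)) = -55837/(-12714 + (2/7)*(-120)*3249) = -55837/(-12714 - 779760/7) = -55837/(-868758/7) = -55837*(-7/868758) = 390859/868758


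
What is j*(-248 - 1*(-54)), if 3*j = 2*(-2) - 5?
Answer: 582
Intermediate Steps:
j = -3 (j = (2*(-2) - 5)/3 = (-4 - 5)/3 = (⅓)*(-9) = -3)
j*(-248 - 1*(-54)) = -3*(-248 - 1*(-54)) = -3*(-248 + 54) = -3*(-194) = 582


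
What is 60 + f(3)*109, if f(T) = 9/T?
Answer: 387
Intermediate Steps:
60 + f(3)*109 = 60 + (9/3)*109 = 60 + (9*(⅓))*109 = 60 + 3*109 = 60 + 327 = 387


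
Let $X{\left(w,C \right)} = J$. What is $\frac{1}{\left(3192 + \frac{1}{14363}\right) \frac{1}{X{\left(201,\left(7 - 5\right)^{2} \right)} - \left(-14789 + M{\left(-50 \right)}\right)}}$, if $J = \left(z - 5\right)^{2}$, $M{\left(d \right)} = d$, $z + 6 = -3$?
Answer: $\frac{215947705}{45846697} \approx 4.7102$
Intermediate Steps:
$z = -9$ ($z = -6 - 3 = -9$)
$J = 196$ ($J = \left(-9 - 5\right)^{2} = \left(-14\right)^{2} = 196$)
$X{\left(w,C \right)} = 196$
$\frac{1}{\left(3192 + \frac{1}{14363}\right) \frac{1}{X{\left(201,\left(7 - 5\right)^{2} \right)} - \left(-14789 + M{\left(-50 \right)}\right)}} = \frac{1}{\left(3192 + \frac{1}{14363}\right) \frac{1}{196 + \left(14789 - -50\right)}} = \frac{1}{\left(3192 + \frac{1}{14363}\right) \frac{1}{196 + \left(14789 + 50\right)}} = \frac{1}{\frac{45846697}{14363} \frac{1}{196 + 14839}} = \frac{1}{\frac{45846697}{14363} \cdot \frac{1}{15035}} = \frac{1}{\frac{45846697}{215947705}} = \frac{215947705}{45846697}$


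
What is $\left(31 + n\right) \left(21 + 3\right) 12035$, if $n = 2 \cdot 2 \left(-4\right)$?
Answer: $4332600$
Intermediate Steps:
$n = -16$ ($n = 4 \left(-4\right) = -16$)
$\left(31 + n\right) \left(21 + 3\right) 12035 = \left(31 - 16\right) \left(21 + 3\right) 12035 = 15 \cdot 24 \cdot 12035 = 360 \cdot 12035 = 4332600$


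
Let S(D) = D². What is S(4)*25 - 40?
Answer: 360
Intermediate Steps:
S(4)*25 - 40 = 4²*25 - 40 = 16*25 - 40 = 400 - 40 = 360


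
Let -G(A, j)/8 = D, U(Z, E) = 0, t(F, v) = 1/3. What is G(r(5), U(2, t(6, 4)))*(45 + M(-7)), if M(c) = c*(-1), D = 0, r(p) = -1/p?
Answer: 0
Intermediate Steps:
t(F, v) = 1/3
M(c) = -c
G(A, j) = 0 (G(A, j) = -8*0 = 0)
G(r(5), U(2, t(6, 4)))*(45 + M(-7)) = 0*(45 - 1*(-7)) = 0*(45 + 7) = 0*52 = 0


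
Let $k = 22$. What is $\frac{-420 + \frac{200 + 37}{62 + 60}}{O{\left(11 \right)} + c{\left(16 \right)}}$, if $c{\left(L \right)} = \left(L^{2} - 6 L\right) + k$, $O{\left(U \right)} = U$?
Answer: $- \frac{51003}{23546} \approx -2.1661$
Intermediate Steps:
$c{\left(L \right)} = 22 + L^{2} - 6 L$ ($c{\left(L \right)} = \left(L^{2} - 6 L\right) + 22 = 22 + L^{2} - 6 L$)
$\frac{-420 + \frac{200 + 37}{62 + 60}}{O{\left(11 \right)} + c{\left(16 \right)}} = \frac{-420 + \frac{200 + 37}{62 + 60}}{11 + \left(22 + 16^{2} - 96\right)} = \frac{-420 + \frac{237}{122}}{11 + \left(22 + 256 - 96\right)} = \frac{-420 + 237 \cdot \frac{1}{122}}{11 + 182} = \frac{-420 + \frac{237}{122}}{193} = \left(- \frac{51003}{122}\right) \frac{1}{193} = - \frac{51003}{23546}$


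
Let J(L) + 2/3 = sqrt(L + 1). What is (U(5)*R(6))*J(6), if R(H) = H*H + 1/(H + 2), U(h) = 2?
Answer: -289/6 + 289*sqrt(7)/4 ≈ 142.99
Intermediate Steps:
J(L) = -2/3 + sqrt(1 + L) (J(L) = -2/3 + sqrt(L + 1) = -2/3 + sqrt(1 + L))
R(H) = H**2 + 1/(2 + H)
(U(5)*R(6))*J(6) = (2*((1 + 6**3 + 2*6**2)/(2 + 6)))*(-2/3 + sqrt(1 + 6)) = (2*((1 + 216 + 2*36)/8))*(-2/3 + sqrt(7)) = (2*((1 + 216 + 72)/8))*(-2/3 + sqrt(7)) = (2*((1/8)*289))*(-2/3 + sqrt(7)) = (2*(289/8))*(-2/3 + sqrt(7)) = 289*(-2/3 + sqrt(7))/4 = -289/6 + 289*sqrt(7)/4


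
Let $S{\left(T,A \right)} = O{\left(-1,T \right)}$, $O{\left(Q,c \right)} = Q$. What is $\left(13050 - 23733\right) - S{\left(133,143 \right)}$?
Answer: $-10682$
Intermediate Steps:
$S{\left(T,A \right)} = -1$
$\left(13050 - 23733\right) - S{\left(133,143 \right)} = \left(13050 - 23733\right) - -1 = \left(13050 - 23733\right) + 1 = -10683 + 1 = -10682$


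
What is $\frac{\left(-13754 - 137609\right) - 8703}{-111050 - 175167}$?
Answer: $\frac{160066}{286217} \approx 0.55925$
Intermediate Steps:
$\frac{\left(-13754 - 137609\right) - 8703}{-111050 - 175167} = \frac{\left(-13754 - 137609\right) - 8703}{-286217} = \left(-151363 - 8703\right) \left(- \frac{1}{286217}\right) = \left(-160066\right) \left(- \frac{1}{286217}\right) = \frac{160066}{286217}$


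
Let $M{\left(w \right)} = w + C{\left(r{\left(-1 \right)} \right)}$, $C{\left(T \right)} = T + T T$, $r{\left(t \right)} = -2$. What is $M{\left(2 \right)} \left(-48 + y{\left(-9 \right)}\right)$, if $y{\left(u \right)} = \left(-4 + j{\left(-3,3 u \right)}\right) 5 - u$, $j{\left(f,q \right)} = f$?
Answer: $-296$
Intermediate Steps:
$C{\left(T \right)} = T + T^{2}$
$M{\left(w \right)} = 2 + w$ ($M{\left(w \right)} = w - 2 \left(1 - 2\right) = w - -2 = w + 2 = 2 + w$)
$y{\left(u \right)} = -35 - u$ ($y{\left(u \right)} = \left(-4 - 3\right) 5 - u = \left(-7\right) 5 - u = -35 - u$)
$M{\left(2 \right)} \left(-48 + y{\left(-9 \right)}\right) = \left(2 + 2\right) \left(-48 - 26\right) = 4 \left(-48 + \left(-35 + 9\right)\right) = 4 \left(-48 - 26\right) = 4 \left(-74\right) = -296$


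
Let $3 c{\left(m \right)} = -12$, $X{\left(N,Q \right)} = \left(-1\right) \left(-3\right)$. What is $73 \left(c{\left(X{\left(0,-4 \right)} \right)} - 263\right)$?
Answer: $-19491$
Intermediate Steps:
$X{\left(N,Q \right)} = 3$
$c{\left(m \right)} = -4$ ($c{\left(m \right)} = \frac{1}{3} \left(-12\right) = -4$)
$73 \left(c{\left(X{\left(0,-4 \right)} \right)} - 263\right) = 73 \left(-4 - 263\right) = 73 \left(-267\right) = -19491$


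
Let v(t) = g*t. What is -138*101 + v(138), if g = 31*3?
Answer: -1104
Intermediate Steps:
g = 93
v(t) = 93*t
-138*101 + v(138) = -138*101 + 93*138 = -13938 + 12834 = -1104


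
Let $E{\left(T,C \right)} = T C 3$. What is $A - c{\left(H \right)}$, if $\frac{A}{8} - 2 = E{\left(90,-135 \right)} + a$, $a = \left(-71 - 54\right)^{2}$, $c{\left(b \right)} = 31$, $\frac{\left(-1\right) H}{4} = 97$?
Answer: $-166615$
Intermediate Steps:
$H = -388$ ($H = \left(-4\right) 97 = -388$)
$E{\left(T,C \right)} = 3 C T$ ($E{\left(T,C \right)} = C T 3 = 3 C T$)
$a = 15625$ ($a = \left(-125\right)^{2} = 15625$)
$A = -166584$ ($A = 16 + 8 \left(3 \left(-135\right) 90 + 15625\right) = 16 + 8 \left(-36450 + 15625\right) = 16 + 8 \left(-20825\right) = 16 - 166600 = -166584$)
$A - c{\left(H \right)} = -166584 - 31 = -166615$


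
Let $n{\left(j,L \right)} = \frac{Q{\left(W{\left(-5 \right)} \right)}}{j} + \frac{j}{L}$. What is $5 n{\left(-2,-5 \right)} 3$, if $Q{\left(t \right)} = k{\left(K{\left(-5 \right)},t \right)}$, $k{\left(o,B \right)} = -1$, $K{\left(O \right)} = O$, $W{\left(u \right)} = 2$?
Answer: $\frac{27}{2} \approx 13.5$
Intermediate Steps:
$Q{\left(t \right)} = -1$
$n{\left(j,L \right)} = - \frac{1}{j} + \frac{j}{L}$
$5 n{\left(-2,-5 \right)} 3 = 5 \left(- \frac{1}{-2} - \frac{2}{-5}\right) 3 = 5 \left(\left(-1\right) \left(- \frac{1}{2}\right) - - \frac{2}{5}\right) 3 = 5 \left(\frac{1}{2} + \frac{2}{5}\right) 3 = 5 \cdot \frac{9}{10} \cdot 3 = \frac{9}{2} \cdot 3 = \frac{27}{2}$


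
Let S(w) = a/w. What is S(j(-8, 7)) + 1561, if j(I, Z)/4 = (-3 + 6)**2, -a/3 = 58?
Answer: 9337/6 ≈ 1556.2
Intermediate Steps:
a = -174 (a = -3*58 = -174)
j(I, Z) = 36 (j(I, Z) = 4*(-3 + 6)**2 = 4*3**2 = 4*9 = 36)
S(w) = -174/w
S(j(-8, 7)) + 1561 = -174/36 + 1561 = -174*1/36 + 1561 = -29/6 + 1561 = 9337/6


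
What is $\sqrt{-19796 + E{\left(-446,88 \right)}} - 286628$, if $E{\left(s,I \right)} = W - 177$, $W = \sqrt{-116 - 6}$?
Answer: $-286628 + \sqrt{-19973 + i \sqrt{122}} \approx -2.8663 \cdot 10^{5} + 141.33 i$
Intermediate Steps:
$W = i \sqrt{122}$ ($W = \sqrt{-122} = i \sqrt{122} \approx 11.045 i$)
$E{\left(s,I \right)} = -177 + i \sqrt{122}$ ($E{\left(s,I \right)} = i \sqrt{122} - 177 = -177 + i \sqrt{122}$)
$\sqrt{-19796 + E{\left(-446,88 \right)}} - 286628 = \sqrt{-19796 - \left(177 - i \sqrt{122}\right)} - 286628 = \sqrt{-19973 + i \sqrt{122}} - 286628 = -286628 + \sqrt{-19973 + i \sqrt{122}}$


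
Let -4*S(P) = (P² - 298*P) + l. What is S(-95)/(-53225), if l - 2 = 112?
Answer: 37449/212900 ≈ 0.17590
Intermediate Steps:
l = 114 (l = 2 + 112 = 114)
S(P) = -57/2 - P²/4 + 149*P/2 (S(P) = -((P² - 298*P) + 114)/4 = -(114 + P² - 298*P)/4 = -57/2 - P²/4 + 149*P/2)
S(-95)/(-53225) = (-57/2 - ¼*(-95)² + (149/2)*(-95))/(-53225) = (-57/2 - ¼*9025 - 14155/2)*(-1/53225) = (-57/2 - 9025/4 - 14155/2)*(-1/53225) = -37449/4*(-1/53225) = 37449/212900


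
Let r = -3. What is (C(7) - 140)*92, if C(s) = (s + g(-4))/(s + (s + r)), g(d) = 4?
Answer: -12788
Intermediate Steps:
C(s) = (4 + s)/(-3 + 2*s) (C(s) = (s + 4)/(s + (s - 3)) = (4 + s)/(s + (-3 + s)) = (4 + s)/(-3 + 2*s))
(C(7) - 140)*92 = ((4 + 7)/(-3 + 2*7) - 140)*92 = (11/(-3 + 14) - 140)*92 = (11/11 - 140)*92 = ((1/11)*11 - 140)*92 = (1 - 140)*92 = -139*92 = -12788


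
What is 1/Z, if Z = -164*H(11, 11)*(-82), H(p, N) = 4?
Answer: 1/53792 ≈ 1.8590e-5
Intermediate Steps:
Z = 53792 (Z = -164*4*(-82) = -656*(-82) = 53792)
1/Z = 1/53792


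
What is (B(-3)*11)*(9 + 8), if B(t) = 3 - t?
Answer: 1122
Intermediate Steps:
(B(-3)*11)*(9 + 8) = ((3 - 1*(-3))*11)*(9 + 8) = ((3 + 3)*11)*17 = (6*11)*17 = 66*17 = 1122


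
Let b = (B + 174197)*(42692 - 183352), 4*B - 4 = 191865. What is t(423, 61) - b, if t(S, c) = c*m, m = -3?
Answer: 31249623222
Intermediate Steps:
t(S, c) = -3*c (t(S, c) = c*(-3) = -3*c)
B = 191869/4 (B = 1 + (¼)*191865 = 1 + 191865/4 = 191869/4 ≈ 47967.)
b = -31249623405 (b = (191869/4 + 174197)*(42692 - 183352) = (888657/4)*(-140660) = -31249623405)
t(423, 61) - b = -3*61 - 1*(-31249623405) = -183 + 31249623405 = 31249623222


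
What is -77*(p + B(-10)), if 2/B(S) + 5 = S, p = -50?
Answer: 57904/15 ≈ 3860.3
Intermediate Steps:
B(S) = 2/(-5 + S)
-77*(p + B(-10)) = -77*(-50 + 2/(-5 - 10)) = -77*(-50 + 2/(-15)) = -77*(-50 + 2*(-1/15)) = -77*(-50 - 2/15) = -77*(-752/15) = 57904/15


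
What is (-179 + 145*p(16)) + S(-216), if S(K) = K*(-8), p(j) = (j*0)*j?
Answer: 1549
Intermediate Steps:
p(j) = 0 (p(j) = 0*j = 0)
S(K) = -8*K
(-179 + 145*p(16)) + S(-216) = (-179 + 145*0) - 8*(-216) = (-179 + 0) + 1728 = -179 + 1728 = 1549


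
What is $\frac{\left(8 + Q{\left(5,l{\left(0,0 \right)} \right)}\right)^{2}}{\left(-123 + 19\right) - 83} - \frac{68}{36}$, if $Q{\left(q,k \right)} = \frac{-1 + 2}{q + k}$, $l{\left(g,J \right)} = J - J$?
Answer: $- \frac{94604}{42075} \approx -2.2485$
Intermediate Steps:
$l{\left(g,J \right)} = 0$
$Q{\left(q,k \right)} = \frac{1}{k + q}$ ($Q{\left(q,k \right)} = 1 \frac{1}{k + q} = \frac{1}{k + q}$)
$\frac{\left(8 + Q{\left(5,l{\left(0,0 \right)} \right)}\right)^{2}}{\left(-123 + 19\right) - 83} - \frac{68}{36} = \frac{\left(8 + \frac{1}{0 + 5}\right)^{2}}{\left(-123 + 19\right) - 83} - \frac{68}{36} = \frac{\left(8 + \frac{1}{5}\right)^{2}}{-104 - 83} - \frac{17}{9} = \frac{\left(8 + \frac{1}{5}\right)^{2}}{-187} - \frac{17}{9} = \left(\frac{41}{5}\right)^{2} \left(- \frac{1}{187}\right) - \frac{17}{9} = \frac{1681}{25} \left(- \frac{1}{187}\right) - \frac{17}{9} = - \frac{1681}{4675} - \frac{17}{9} = - \frac{94604}{42075}$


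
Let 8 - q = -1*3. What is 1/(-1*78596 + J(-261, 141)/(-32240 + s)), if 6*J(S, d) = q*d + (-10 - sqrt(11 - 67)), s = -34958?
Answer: -4258870219299244/334730180033608705659 - 268792*I*sqrt(14)/334730180033608705659 ≈ -1.2723e-5 - 3.0046e-15*I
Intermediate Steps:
q = 11 (q = 8 - (-1)*3 = 8 - 1*(-3) = 8 + 3 = 11)
J(S, d) = -5/3 + 11*d/6 - I*sqrt(14)/3 (J(S, d) = (11*d + (-10 - sqrt(11 - 67)))/6 = (11*d + (-10 - sqrt(-56)))/6 = (11*d + (-10 - 2*I*sqrt(14)))/6 = (-10 + 11*d - 2*I*sqrt(14))/6 = -5/3 + 11*d/6 - I*sqrt(14)/3)
1/(-1*78596 + J(-261, 141)/(-32240 + s)) = 1/(-1*78596 + (-5/3 + (11/6)*141 - I*sqrt(14)/3)/(-32240 - 34958)) = 1/(-78596 + (-5/3 + 517/2 - I*sqrt(14)/3)/(-67198)) = 1/(-78596 + (1541/6 - I*sqrt(14)/3)*(-1/67198)) = 1/(-78596 + (-1541/403188 + I*sqrt(14)/201594)) = 1/(-31688965589/403188 + I*sqrt(14)/201594)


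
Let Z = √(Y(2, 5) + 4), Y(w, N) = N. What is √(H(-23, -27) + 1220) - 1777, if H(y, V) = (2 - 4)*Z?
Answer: -1777 + √1214 ≈ -1742.2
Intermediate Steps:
Z = 3 (Z = √(5 + 4) = √9 = 3)
H(y, V) = -6 (H(y, V) = (2 - 4)*3 = -2*3 = -6)
√(H(-23, -27) + 1220) - 1777 = √(-6 + 1220) - 1777 = √1214 - 1777 = -1777 + √1214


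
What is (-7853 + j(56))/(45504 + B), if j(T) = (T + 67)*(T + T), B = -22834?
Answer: 5923/22670 ≈ 0.26127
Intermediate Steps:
j(T) = 2*T*(67 + T) (j(T) = (67 + T)*(2*T) = 2*T*(67 + T))
(-7853 + j(56))/(45504 + B) = (-7853 + 2*56*(67 + 56))/(45504 - 22834) = (-7853 + 2*56*123)/22670 = (-7853 + 13776)*(1/22670) = 5923*(1/22670) = 5923/22670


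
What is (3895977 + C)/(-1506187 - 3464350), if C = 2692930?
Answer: -506839/382349 ≈ -1.3256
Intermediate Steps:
(3895977 + C)/(-1506187 - 3464350) = (3895977 + 2692930)/(-1506187 - 3464350) = 6588907/(-4970537) = 6588907*(-1/4970537) = -506839/382349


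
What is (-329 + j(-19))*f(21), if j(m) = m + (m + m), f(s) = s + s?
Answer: -16212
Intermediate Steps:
f(s) = 2*s
j(m) = 3*m (j(m) = m + 2*m = 3*m)
(-329 + j(-19))*f(21) = (-329 + 3*(-19))*(2*21) = (-329 - 57)*42 = -386*42 = -16212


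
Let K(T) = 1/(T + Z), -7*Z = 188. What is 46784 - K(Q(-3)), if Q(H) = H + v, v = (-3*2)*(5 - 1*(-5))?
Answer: 29427143/629 ≈ 46784.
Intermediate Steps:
Z = -188/7 (Z = -1/7*188 = -188/7 ≈ -26.857)
v = -60 (v = -6*(5 + 5) = -6*10 = -60)
Q(H) = -60 + H (Q(H) = H - 60 = -60 + H)
K(T) = 1/(-188/7 + T) (K(T) = 1/(T - 188/7) = 1/(-188/7 + T))
46784 - K(Q(-3)) = 46784 - 7/(-188 + 7*(-60 - 3)) = 46784 - 7/(-188 + 7*(-63)) = 46784 - 7/(-188 - 441) = 46784 - 7/(-629) = 46784 - 7*(-1)/629 = 46784 - 1*(-7/629) = 46784 + 7/629 = 29427143/629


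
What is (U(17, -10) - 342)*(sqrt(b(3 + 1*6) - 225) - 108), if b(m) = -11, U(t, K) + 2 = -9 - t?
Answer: 39960 - 740*I*sqrt(59) ≈ 39960.0 - 5684.0*I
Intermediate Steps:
U(t, K) = -11 - t (U(t, K) = -2 + (-9 - t) = -11 - t)
(U(17, -10) - 342)*(sqrt(b(3 + 1*6) - 225) - 108) = ((-11 - 1*17) - 342)*(sqrt(-11 - 225) - 108) = ((-11 - 17) - 342)*(sqrt(-236) - 108) = (-28 - 342)*(2*I*sqrt(59) - 108) = -370*(-108 + 2*I*sqrt(59)) = 39960 - 740*I*sqrt(59)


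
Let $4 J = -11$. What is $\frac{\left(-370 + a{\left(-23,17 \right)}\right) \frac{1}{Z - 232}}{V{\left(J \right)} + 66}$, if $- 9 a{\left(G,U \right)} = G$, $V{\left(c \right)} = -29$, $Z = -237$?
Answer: $\frac{3307}{156177} \approx 0.021175$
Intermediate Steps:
$J = - \frac{11}{4}$ ($J = \frac{1}{4} \left(-11\right) = - \frac{11}{4} \approx -2.75$)
$a{\left(G,U \right)} = - \frac{G}{9}$
$\frac{\left(-370 + a{\left(-23,17 \right)}\right) \frac{1}{Z - 232}}{V{\left(J \right)} + 66} = \frac{\left(-370 - - \frac{23}{9}\right) \frac{1}{-237 - 232}}{-29 + 66} = \frac{\left(-370 + \frac{23}{9}\right) \frac{1}{-469}}{37} = \left(- \frac{3307}{9}\right) \left(- \frac{1}{469}\right) \frac{1}{37} = \frac{3307}{4221} \cdot \frac{1}{37} = \frac{3307}{156177}$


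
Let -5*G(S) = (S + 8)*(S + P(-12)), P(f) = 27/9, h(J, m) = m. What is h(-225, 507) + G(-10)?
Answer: 2521/5 ≈ 504.20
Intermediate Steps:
P(f) = 3 (P(f) = 27*(⅑) = 3)
G(S) = -(3 + S)*(8 + S)/5 (G(S) = -(S + 8)*(S + 3)/5 = -(8 + S)*(3 + S)/5 = -(3 + S)*(8 + S)/5)
h(-225, 507) + G(-10) = 507 + (-24/5 - 11/5*(-10) - ⅕*(-10)²) = 507 + (-24/5 + 22 - ⅕*100) = 507 + (-24/5 + 22 - 20) = 507 - 14/5 = 2521/5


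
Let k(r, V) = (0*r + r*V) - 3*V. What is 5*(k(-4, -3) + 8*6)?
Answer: 345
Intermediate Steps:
k(r, V) = -3*V + V*r (k(r, V) = (0 + V*r) - 3*V = V*r - 3*V = -3*V + V*r)
5*(k(-4, -3) + 8*6) = 5*(-3*(-3 - 4) + 8*6) = 5*(-3*(-7) + 48) = 5*(21 + 48) = 5*69 = 345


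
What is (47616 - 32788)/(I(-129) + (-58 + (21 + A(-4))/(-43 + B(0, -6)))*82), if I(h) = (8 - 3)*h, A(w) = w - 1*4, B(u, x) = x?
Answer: -726572/265715 ≈ -2.7344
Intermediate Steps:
A(w) = -4 + w (A(w) = w - 4 = -4 + w)
I(h) = 5*h
(47616 - 32788)/(I(-129) + (-58 + (21 + A(-4))/(-43 + B(0, -6)))*82) = (47616 - 32788)/(5*(-129) + (-58 + (21 + (-4 - 4))/(-43 - 6))*82) = 14828/(-645 + (-58 + (21 - 8)/(-49))*82) = 14828/(-645 + (-58 + 13*(-1/49))*82) = 14828/(-645 + (-58 - 13/49)*82) = 14828/(-645 - 2855/49*82) = 14828/(-645 - 234110/49) = 14828/(-265715/49) = 14828*(-49/265715) = -726572/265715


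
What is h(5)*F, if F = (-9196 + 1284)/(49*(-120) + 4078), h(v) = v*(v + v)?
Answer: 197800/901 ≈ 219.53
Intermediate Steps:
h(v) = 2*v² (h(v) = v*(2*v) = 2*v²)
F = 3956/901 (F = -7912/(-5880 + 4078) = -7912/(-1802) = -7912*(-1/1802) = 3956/901 ≈ 4.3907)
h(5)*F = (2*5²)*(3956/901) = (2*25)*(3956/901) = 50*(3956/901) = 197800/901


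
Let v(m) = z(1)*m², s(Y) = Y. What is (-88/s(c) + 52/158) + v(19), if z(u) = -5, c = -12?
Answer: -425969/237 ≈ -1797.3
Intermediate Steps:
v(m) = -5*m²
(-88/s(c) + 52/158) + v(19) = (-88/(-12) + 52/158) - 5*19² = (-88*(-1/12) + 52*(1/158)) - 5*361 = (22/3 + 26/79) - 1805 = 1816/237 - 1805 = -425969/237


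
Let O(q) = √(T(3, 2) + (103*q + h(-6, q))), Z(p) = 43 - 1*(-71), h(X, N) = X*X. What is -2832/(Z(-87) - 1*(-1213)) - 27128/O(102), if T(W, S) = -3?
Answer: -2832/1327 - 27128*√1171/3513 ≈ -266.39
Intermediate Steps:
h(X, N) = X²
Z(p) = 114 (Z(p) = 43 + 71 = 114)
O(q) = √(33 + 103*q) (O(q) = √(-3 + (103*q + (-6)²)) = √(-3 + (103*q + 36)) = √(-3 + (36 + 103*q)) = √(33 + 103*q))
-2832/(Z(-87) - 1*(-1213)) - 27128/O(102) = -2832/(114 - 1*(-1213)) - 27128/√(33 + 103*102) = -2832/(114 + 1213) - 27128/√(33 + 10506) = -2832/1327 - 27128*√1171/3513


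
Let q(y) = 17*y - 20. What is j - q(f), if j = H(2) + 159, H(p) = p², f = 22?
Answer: -191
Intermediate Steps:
q(y) = -20 + 17*y
j = 163 (j = 2² + 159 = 4 + 159 = 163)
j - q(f) = 163 - (-20 + 17*22) = 163 - (-20 + 374) = 163 - 1*354 = 163 - 354 = -191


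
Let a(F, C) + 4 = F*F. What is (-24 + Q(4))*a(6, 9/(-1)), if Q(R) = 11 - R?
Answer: -544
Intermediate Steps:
a(F, C) = -4 + F² (a(F, C) = -4 + F*F = -4 + F²)
(-24 + Q(4))*a(6, 9/(-1)) = (-24 + (11 - 1*4))*(-4 + 6²) = (-24 + (11 - 4))*(-4 + 36) = (-24 + 7)*32 = -17*32 = -544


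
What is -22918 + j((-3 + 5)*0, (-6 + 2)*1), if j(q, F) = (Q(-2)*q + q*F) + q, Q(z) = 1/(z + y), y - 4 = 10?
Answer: -22918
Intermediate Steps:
y = 14 (y = 4 + 10 = 14)
Q(z) = 1/(14 + z) (Q(z) = 1/(z + 14) = 1/(14 + z))
j(q, F) = 13*q/12 + F*q (j(q, F) = (q/(14 - 2) + q*F) + q = (q/12 + F*q) + q = 13*q/12 + F*q)
-22918 + j((-3 + 5)*0, (-6 + 2)*1) = -22918 + ((-3 + 5)*0)*(13 + 12*((-6 + 2)*1))/12 = -22918 + (2*0)*(13 + 12*(-4*1))/12 = -22918 + (1/12)*0*(13 + 12*(-4)) = -22918 + (1/12)*0*(13 - 48) = -22918 + (1/12)*0*(-35) = -22918 + 0 = -22918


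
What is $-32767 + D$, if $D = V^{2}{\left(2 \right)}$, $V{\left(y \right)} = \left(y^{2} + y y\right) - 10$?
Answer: $-32763$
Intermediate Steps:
$V{\left(y \right)} = -10 + 2 y^{2}$ ($V{\left(y \right)} = \left(y^{2} + y^{2}\right) - 10 = 2 y^{2} - 10 = -10 + 2 y^{2}$)
$D = 4$ ($D = \left(-10 + 2 \cdot 2^{2}\right)^{2} = \left(-10 + 2 \cdot 4\right)^{2} = \left(-10 + 8\right)^{2} = \left(-2\right)^{2} = 4$)
$-32767 + D = -32767 + 4 = -32763$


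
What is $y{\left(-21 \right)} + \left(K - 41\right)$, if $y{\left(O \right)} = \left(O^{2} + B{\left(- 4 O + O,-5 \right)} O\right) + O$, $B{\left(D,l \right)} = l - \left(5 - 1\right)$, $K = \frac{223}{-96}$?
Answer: $\frac{54305}{96} \approx 565.68$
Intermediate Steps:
$K = - \frac{223}{96}$ ($K = 223 \left(- \frac{1}{96}\right) = - \frac{223}{96} \approx -2.3229$)
$B{\left(D,l \right)} = -4 + l$ ($B{\left(D,l \right)} = l - \left(5 - 1\right) = l - 4 = -4 + l$)
$y{\left(O \right)} = O^{2} - 8 O$ ($y{\left(O \right)} = \left(O^{2} + \left(-4 - 5\right) O\right) + O = \left(O^{2} - 9 O\right) + O = O^{2} - 8 O$)
$y{\left(-21 \right)} + \left(K - 41\right) = - 21 \left(-8 - 21\right) - \frac{4159}{96} = \left(-21\right) \left(-29\right) - \frac{4159}{96} = 609 - \frac{4159}{96} = \frac{54305}{96}$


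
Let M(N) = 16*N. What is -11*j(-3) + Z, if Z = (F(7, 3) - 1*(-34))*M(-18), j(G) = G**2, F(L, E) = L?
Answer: -11907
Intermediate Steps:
Z = -11808 (Z = (7 - 1*(-34))*(16*(-18)) = (7 + 34)*(-288) = 41*(-288) = -11808)
-11*j(-3) + Z = -11*(-3)**2 - 11808 = -11*9 - 11808 = -99 - 11808 = -11907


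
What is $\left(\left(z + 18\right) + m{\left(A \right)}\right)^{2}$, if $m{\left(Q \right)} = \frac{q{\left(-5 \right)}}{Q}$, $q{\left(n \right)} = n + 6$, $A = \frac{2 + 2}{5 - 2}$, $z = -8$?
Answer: $\frac{1849}{16} \approx 115.56$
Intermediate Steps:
$A = \frac{4}{3} \approx 1.3333$
$q{\left(n \right)} = 6 + n$
$m{\left(Q \right)} = \frac{1}{Q}$ ($m{\left(Q \right)} = \frac{6 - 5}{Q} = 1 \frac{1}{Q} = \frac{1}{Q}$)
$\left(\left(z + 18\right) + m{\left(A \right)}\right)^{2} = \left(\left(-8 + 18\right) + \frac{1}{\frac{4}{3}}\right)^{2} = \left(10 + \frac{3}{4}\right)^{2} = \left(\frac{43}{4}\right)^{2} = \frac{1849}{16}$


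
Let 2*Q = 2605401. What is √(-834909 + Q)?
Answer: √1871166/2 ≈ 683.95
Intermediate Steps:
Q = 2605401/2 (Q = (½)*2605401 = 2605401/2 ≈ 1.3027e+6)
√(-834909 + Q) = √(-834909 + 2605401/2) = √(935583/2) = √1871166/2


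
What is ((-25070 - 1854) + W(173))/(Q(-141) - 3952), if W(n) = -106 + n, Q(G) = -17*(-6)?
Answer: 26857/3850 ≈ 6.9758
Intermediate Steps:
Q(G) = 102
((-25070 - 1854) + W(173))/(Q(-141) - 3952) = ((-25070 - 1854) + (-106 + 173))/(102 - 3952) = (-26924 + 67)/(-3850) = -26857*(-1/3850) = 26857/3850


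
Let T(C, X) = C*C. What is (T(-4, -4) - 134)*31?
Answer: -3658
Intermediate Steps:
T(C, X) = C²
(T(-4, -4) - 134)*31 = ((-4)² - 134)*31 = (16 - 134)*31 = -118*31 = -3658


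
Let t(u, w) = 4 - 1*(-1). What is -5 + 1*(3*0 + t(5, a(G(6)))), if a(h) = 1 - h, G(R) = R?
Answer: 0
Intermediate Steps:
t(u, w) = 5 (t(u, w) = 4 + 1 = 5)
-5 + 1*(3*0 + t(5, a(G(6)))) = -5 + 1*(3*0 + 5) = -5 + 1*(0 + 5) = -5 + 1*5 = -5 + 5 = 0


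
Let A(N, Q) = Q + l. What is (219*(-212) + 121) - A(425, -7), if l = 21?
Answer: -46321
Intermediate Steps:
A(N, Q) = 21 + Q (A(N, Q) = Q + 21 = 21 + Q)
(219*(-212) + 121) - A(425, -7) = (219*(-212) + 121) - (21 - 7) = (-46428 + 121) - 1*14 = -46307 - 14 = -46321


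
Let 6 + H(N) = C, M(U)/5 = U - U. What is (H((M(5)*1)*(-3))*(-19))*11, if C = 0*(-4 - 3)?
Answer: 1254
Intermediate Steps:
M(U) = 0 (M(U) = 5*(U - U) = 5*0 = 0)
C = 0 (C = 0*(-7) = 0)
H(N) = -6 (H(N) = -6 + 0 = -6)
(H((M(5)*1)*(-3))*(-19))*11 = -6*(-19)*11 = 114*11 = 1254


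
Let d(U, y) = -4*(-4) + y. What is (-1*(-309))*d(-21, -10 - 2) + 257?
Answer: 1493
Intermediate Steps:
d(U, y) = 16 + y
(-1*(-309))*d(-21, -10 - 2) + 257 = (-1*(-309))*(16 + (-10 - 2)) + 257 = 309*(16 - 12) + 257 = 309*4 + 257 = 1236 + 257 = 1493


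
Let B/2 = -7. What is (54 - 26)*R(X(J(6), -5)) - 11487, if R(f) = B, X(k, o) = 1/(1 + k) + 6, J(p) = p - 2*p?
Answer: -11879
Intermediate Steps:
B = -14 (B = 2*(-7) = -14)
J(p) = -p
X(k, o) = 6 + 1/(1 + k)
R(f) = -14
(54 - 26)*R(X(J(6), -5)) - 11487 = (54 - 26)*(-14) - 11487 = 28*(-14) - 11487 = -392 - 11487 = -11879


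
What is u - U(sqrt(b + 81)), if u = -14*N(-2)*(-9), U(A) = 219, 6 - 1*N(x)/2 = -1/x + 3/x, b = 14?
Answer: 1545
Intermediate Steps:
N(x) = 12 - 4/x (N(x) = 12 - 2*(-1/x + 3/x) = 12 - 4/x)
u = 1764 (u = -14*(12 - 4/(-2))*(-9) = -14*(12 - 4*(-1/2))*(-9) = -14*(12 + 2)*(-9) = -14*14*(-9) = -196*(-9) = 1764)
u - U(sqrt(b + 81)) = 1764 - 1*219 = 1764 - 219 = 1545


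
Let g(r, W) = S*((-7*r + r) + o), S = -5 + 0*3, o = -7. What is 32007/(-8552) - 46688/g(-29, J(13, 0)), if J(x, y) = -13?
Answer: 372549931/7140920 ≈ 52.171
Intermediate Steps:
S = -5 (S = -5 + 0 = -5)
g(r, W) = 35 + 30*r (g(r, W) = -5*((-7*r + r) - 7) = -5*(-6*r - 7) = -5*(-7 - 6*r) = 35 + 30*r)
32007/(-8552) - 46688/g(-29, J(13, 0)) = 32007/(-8552) - 46688/(35 + 30*(-29)) = 32007*(-1/8552) - 46688/(35 - 870) = -32007/8552 - 46688/(-835) = -32007/8552 - 46688*(-1/835) = -32007/8552 + 46688/835 = 372549931/7140920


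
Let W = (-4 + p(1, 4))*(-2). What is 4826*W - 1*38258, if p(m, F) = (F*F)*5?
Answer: -771810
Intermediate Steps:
p(m, F) = 5*F² (p(m, F) = F²*5 = 5*F²)
W = -152 (W = (-4 + 5*4²)*(-2) = (-4 + 5*16)*(-2) = (-4 + 80)*(-2) = 76*(-2) = -152)
4826*W - 1*38258 = 4826*(-152) - 1*38258 = -733552 - 38258 = -771810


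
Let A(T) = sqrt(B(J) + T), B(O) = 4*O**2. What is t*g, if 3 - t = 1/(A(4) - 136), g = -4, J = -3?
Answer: -27752/2307 - sqrt(10)/2307 ≈ -12.031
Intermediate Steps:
A(T) = sqrt(36 + T) (A(T) = sqrt(4*(-3)**2 + T) = sqrt(4*9 + T) = sqrt(36 + T))
t = 3 - 1/(-136 + 2*sqrt(10)) (t = 3 - 1/(sqrt(36 + 4) - 136) = 3 - 1/(sqrt(40) - 136) = 3 - 1/(2*sqrt(10) - 136) = 3 - 1/(-136 + 2*sqrt(10)) ≈ 3.0077)
t*g = (6938/2307 + sqrt(10)/9228)*(-4) = -27752/2307 - sqrt(10)/2307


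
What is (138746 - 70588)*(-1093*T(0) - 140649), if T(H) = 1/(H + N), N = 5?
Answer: -48006269404/5 ≈ -9.6013e+9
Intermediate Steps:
T(H) = 1/(5 + H) (T(H) = 1/(H + 5) = 1/(5 + H))
(138746 - 70588)*(-1093*T(0) - 140649) = (138746 - 70588)*(-1093/(5 + 0) - 140649) = 68158*(-1093/5 - 140649) = 68158*(-704338/5) = -48006269404/5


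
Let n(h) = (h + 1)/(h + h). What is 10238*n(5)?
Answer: 30714/5 ≈ 6142.8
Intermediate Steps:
n(h) = (1 + h)/(2*h) (n(h) = (1 + h)/((2*h)) = (1 + h)*(1/(2*h)) = (1 + h)/(2*h))
10238*n(5) = 10238*((½)*(1 + 5)/5) = 10238*((½)*(⅕)*6) = 10238*(⅗) = 30714/5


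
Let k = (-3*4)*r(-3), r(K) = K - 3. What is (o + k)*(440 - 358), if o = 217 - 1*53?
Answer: 19352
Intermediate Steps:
o = 164 (o = 217 - 53 = 164)
r(K) = -3 + K
k = 72 (k = (-3*4)*(-3 - 3) = -12*(-6) = 72)
(o + k)*(440 - 358) = (164 + 72)*(440 - 358) = 236*82 = 19352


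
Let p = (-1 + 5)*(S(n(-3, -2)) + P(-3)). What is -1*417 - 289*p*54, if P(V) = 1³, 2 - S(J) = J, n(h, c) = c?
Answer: -312537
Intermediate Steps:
S(J) = 2 - J
P(V) = 1
p = 20 (p = (-1 + 5)*((2 - 1*(-2)) + 1) = 4*((2 + 2) + 1) = 4*(4 + 1) = 4*5 = 20)
-1*417 - 289*p*54 = -1*417 - 5780*54 = -417 - 289*1080 = -417 - 312120 = -312537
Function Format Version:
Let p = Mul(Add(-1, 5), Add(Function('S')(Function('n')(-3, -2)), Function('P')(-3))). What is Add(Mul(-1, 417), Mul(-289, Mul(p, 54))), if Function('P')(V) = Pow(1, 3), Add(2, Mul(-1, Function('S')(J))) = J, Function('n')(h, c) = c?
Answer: -312537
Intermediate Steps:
Function('S')(J) = Add(2, Mul(-1, J))
Function('P')(V) = 1
p = 20 (p = Mul(Add(-1, 5), Add(Add(2, Mul(-1, -2)), 1)) = Mul(4, Add(Add(2, 2), 1)) = Mul(4, Add(4, 1)) = Mul(4, 5) = 20)
Add(Mul(-1, 417), Mul(-289, Mul(p, 54))) = Add(Mul(-1, 417), Mul(-289, Mul(20, 54))) = Add(-417, Mul(-289, 1080)) = Add(-417, -312120) = -312537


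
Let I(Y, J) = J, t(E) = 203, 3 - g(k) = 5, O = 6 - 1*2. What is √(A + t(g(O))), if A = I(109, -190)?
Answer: √13 ≈ 3.6056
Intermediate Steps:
O = 4 (O = 6 - 2 = 4)
g(k) = -2 (g(k) = 3 - 1*5 = 3 - 5 = -2)
A = -190
√(A + t(g(O))) = √(-190 + 203) = √13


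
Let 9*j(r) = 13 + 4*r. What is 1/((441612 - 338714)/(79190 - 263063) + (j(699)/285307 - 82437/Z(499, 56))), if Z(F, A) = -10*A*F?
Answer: -43978480142501520/11588887839327739 ≈ -3.7949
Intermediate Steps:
Z(F, A) = -10*A*F
j(r) = 13/9 + 4*r/9 (j(r) = (13 + 4*r)/9 = 13/9 + 4*r/9)
1/((441612 - 338714)/(79190 - 263063) + (j(699)/285307 - 82437/Z(499, 56))) = 1/((441612 - 338714)/(79190 - 263063) + ((13/9 + (4/9)*699)/285307 - 82437/((-10*56*499)))) = 1/(102898/(-183873) + ((13/9 + 932/3)*(1/285307) - 82437/(-279440))) = 1/(102898*(-1/183873) + ((2809/9)*(1/285307) - 82437*(-1/279440))) = 1/(-102898/183873 + (2809/2567763 + 82437/279440)) = 1/(-102898/183873 + 212463625391/717535692720) = 1/(-11588887839327739/43978480142501520) = -43978480142501520/11588887839327739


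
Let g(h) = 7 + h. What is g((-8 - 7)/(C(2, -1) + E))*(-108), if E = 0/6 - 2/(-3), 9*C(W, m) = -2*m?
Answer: 2133/2 ≈ 1066.5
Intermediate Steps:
C(W, m) = -2*m/9 (C(W, m) = (-2*m)/9 = -2*m/9)
E = ⅔ (E = 0*(⅙) - 2*(-⅓) = 0 + ⅔ = ⅔ ≈ 0.66667)
g((-8 - 7)/(C(2, -1) + E))*(-108) = (7 + (-8 - 7)/(-2/9*(-1) + ⅔))*(-108) = (7 - 15/(2/9 + ⅔))*(-108) = (7 - 15/8/9)*(-108) = (7 - 15*9/8)*(-108) = (7 - 135/8)*(-108) = -79/8*(-108) = 2133/2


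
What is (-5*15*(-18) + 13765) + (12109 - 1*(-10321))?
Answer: 37545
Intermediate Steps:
(-5*15*(-18) + 13765) + (12109 - 1*(-10321)) = (-75*(-18) + 13765) + (12109 + 10321) = (1350 + 13765) + 22430 = 15115 + 22430 = 37545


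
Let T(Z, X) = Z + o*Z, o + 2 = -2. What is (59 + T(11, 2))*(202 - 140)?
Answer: 1612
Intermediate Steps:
o = -4 (o = -2 - 2 = -4)
T(Z, X) = -3*Z (T(Z, X) = Z - 4*Z = -3*Z)
(59 + T(11, 2))*(202 - 140) = (59 - 3*11)*(202 - 140) = (59 - 33)*62 = 26*62 = 1612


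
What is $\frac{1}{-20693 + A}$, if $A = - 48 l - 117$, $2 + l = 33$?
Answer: $- \frac{1}{22298} \approx -4.4847 \cdot 10^{-5}$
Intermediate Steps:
$l = 31$ ($l = -2 + 33 = 31$)
$A = -1605$ ($A = \left(-48\right) 31 - 117 = -1488 - 117 = -1605$)
$\frac{1}{-20693 + A} = \frac{1}{-20693 - 1605} = \frac{1}{-22298} = - \frac{1}{22298}$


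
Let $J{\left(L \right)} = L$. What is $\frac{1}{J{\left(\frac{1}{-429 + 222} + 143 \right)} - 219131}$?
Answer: $- \frac{207}{45330517} \approx -4.5665 \cdot 10^{-6}$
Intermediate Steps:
$\frac{1}{J{\left(\frac{1}{-429 + 222} + 143 \right)} - 219131} = \frac{1}{\left(\frac{1}{-429 + 222} + 143\right) - 219131} = \frac{1}{\left(\frac{1}{-207} + 143\right) - 219131} = \frac{1}{\left(- \frac{1}{207} + 143\right) - 219131} = \frac{1}{\frac{29600}{207} - 219131} = \frac{1}{- \frac{45330517}{207}} = - \frac{207}{45330517}$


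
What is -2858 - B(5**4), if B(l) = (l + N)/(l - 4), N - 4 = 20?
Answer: -1775467/621 ≈ -2859.0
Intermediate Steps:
N = 24 (N = 4 + 20 = 24)
B(l) = (24 + l)/(-4 + l) (B(l) = (l + 24)/(l - 4) = (24 + l)/(-4 + l))
-2858 - B(5**4) = -2858 - (24 + 5**4)/(-4 + 5**4) = -2858 - (24 + 625)/(-4 + 625) = -2858 - 649/621 = -1775467/621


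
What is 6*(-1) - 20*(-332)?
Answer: 6634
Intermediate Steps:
6*(-1) - 20*(-332) = -6 + 6640 = 6634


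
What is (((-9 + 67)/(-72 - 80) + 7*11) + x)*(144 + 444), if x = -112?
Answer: -395283/19 ≈ -20804.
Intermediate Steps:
(((-9 + 67)/(-72 - 80) + 7*11) + x)*(144 + 444) = (((-9 + 67)/(-72 - 80) + 7*11) - 112)*(144 + 444) = ((58/(-152) + 77) - 112)*588 = ((58*(-1/152) + 77) - 112)*588 = ((-29/76 + 77) - 112)*588 = (5823/76 - 112)*588 = -2689/76*588 = -395283/19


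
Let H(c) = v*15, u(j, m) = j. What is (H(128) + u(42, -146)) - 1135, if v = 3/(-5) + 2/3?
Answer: -1092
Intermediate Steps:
v = 1/15 (v = 3*(-⅕) + 2*(⅓) = -⅗ + ⅔ = 1/15 ≈ 0.066667)
H(c) = 1 (H(c) = (1/15)*15 = 1)
(H(128) + u(42, -146)) - 1135 = (1 + 42) - 1135 = 43 - 1135 = -1092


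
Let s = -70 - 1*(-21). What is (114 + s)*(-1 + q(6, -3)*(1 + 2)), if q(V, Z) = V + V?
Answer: 2275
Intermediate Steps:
q(V, Z) = 2*V
s = -49 (s = -70 + 21 = -49)
(114 + s)*(-1 + q(6, -3)*(1 + 2)) = (114 - 49)*(-1 + (2*6)*(1 + 2)) = 65*(-1 + 12*3) = 65*(-1 + 36) = 65*35 = 2275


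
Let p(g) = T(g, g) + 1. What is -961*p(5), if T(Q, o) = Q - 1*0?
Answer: -5766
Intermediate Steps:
T(Q, o) = Q (T(Q, o) = Q + 0 = Q)
p(g) = 1 + g (p(g) = g + 1 = 1 + g)
-961*p(5) = -961*(1 + 5) = -961*6 = -5766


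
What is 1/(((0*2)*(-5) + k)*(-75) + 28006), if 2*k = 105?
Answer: 2/48137 ≈ 4.1548e-5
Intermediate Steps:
k = 105/2 (k = (½)*105 = 105/2 ≈ 52.500)
1/(((0*2)*(-5) + k)*(-75) + 28006) = 1/(((0*2)*(-5) + 105/2)*(-75) + 28006) = 1/((0*(-5) + 105/2)*(-75) + 28006) = 1/((0 + 105/2)*(-75) + 28006) = 1/((105/2)*(-75) + 28006) = 1/(-7875/2 + 28006) = 1/(48137/2) = 2/48137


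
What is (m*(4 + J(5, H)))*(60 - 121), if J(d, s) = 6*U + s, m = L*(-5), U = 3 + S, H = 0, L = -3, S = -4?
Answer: 1830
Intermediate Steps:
U = -1 (U = 3 - 4 = -1)
m = 15 (m = -3*(-5) = 15)
J(d, s) = -6 + s (J(d, s) = 6*(-1) + s = -6 + s)
(m*(4 + J(5, H)))*(60 - 121) = (15*(4 + (-6 + 0)))*(60 - 121) = (15*(4 - 6))*(-61) = (15*(-2))*(-61) = -30*(-61) = 1830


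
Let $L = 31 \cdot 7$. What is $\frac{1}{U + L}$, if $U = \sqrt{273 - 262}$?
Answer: $\frac{217}{47078} - \frac{\sqrt{11}}{47078} \approx 0.0045389$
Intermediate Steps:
$U = \sqrt{11} \approx 3.3166$
$L = 217$
$\frac{1}{U + L} = \frac{1}{\sqrt{11} + 217} = \frac{1}{217 + \sqrt{11}}$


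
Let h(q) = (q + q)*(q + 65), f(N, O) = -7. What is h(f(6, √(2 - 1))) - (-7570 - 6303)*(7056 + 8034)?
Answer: 209342758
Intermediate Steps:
h(q) = 2*q*(65 + q) (h(q) = (2*q)*(65 + q) = 2*q*(65 + q))
h(f(6, √(2 - 1))) - (-7570 - 6303)*(7056 + 8034) = 2*(-7)*(65 - 7) - (-7570 - 6303)*(7056 + 8034) = 2*(-7)*58 - (-13873)*15090 = -812 - 1*(-209343570) = -812 + 209343570 = 209342758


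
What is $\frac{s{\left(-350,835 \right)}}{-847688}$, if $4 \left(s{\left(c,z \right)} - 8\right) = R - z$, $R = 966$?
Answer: $- \frac{163}{3390752} \approx -4.8072 \cdot 10^{-5}$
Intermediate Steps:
$s{\left(c,z \right)} = \frac{499}{2} - \frac{z}{4}$ ($s{\left(c,z \right)} = 8 + \frac{966 - z}{4} = 8 - \left(- \frac{483}{2} + \frac{z}{4}\right) = \frac{499}{2} - \frac{z}{4}$)
$\frac{s{\left(-350,835 \right)}}{-847688} = \frac{\frac{499}{2} - \frac{835}{4}}{-847688} = \left(\frac{499}{2} - \frac{835}{4}\right) \left(- \frac{1}{847688}\right) = \frac{163}{4} \left(- \frac{1}{847688}\right) = - \frac{163}{3390752}$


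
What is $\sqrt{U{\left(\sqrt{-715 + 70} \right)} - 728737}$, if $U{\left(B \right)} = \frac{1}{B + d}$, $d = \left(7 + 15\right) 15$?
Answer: $\sqrt{\frac{-240483209 - 728737 i \sqrt{645}}{330 + i \sqrt{645}}} \approx 1.0 \cdot 10^{-7} - 853.66 i$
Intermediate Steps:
$d = 330$ ($d = 22 \cdot 15 = 330$)
$U{\left(B \right)} = \frac{1}{330 + B}$ ($U{\left(B \right)} = \frac{1}{B + 330} = \frac{1}{330 + B}$)
$\sqrt{U{\left(\sqrt{-715 + 70} \right)} - 728737} = \sqrt{\frac{1}{330 + \sqrt{-715 + 70}} - 728737} = \sqrt{\frac{1}{330 + \sqrt{-645}} - 728737} = \sqrt{\frac{1}{330 + i \sqrt{645}} - 728737} = \sqrt{-728737 + \frac{1}{330 + i \sqrt{645}}}$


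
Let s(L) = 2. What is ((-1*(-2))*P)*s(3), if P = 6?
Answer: 24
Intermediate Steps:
((-1*(-2))*P)*s(3) = (-1*(-2)*6)*2 = (2*6)*2 = 12*2 = 24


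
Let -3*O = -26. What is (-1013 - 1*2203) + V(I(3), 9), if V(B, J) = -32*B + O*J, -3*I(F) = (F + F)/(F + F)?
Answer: -9382/3 ≈ -3127.3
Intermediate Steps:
O = 26/3 (O = -⅓*(-26) = 26/3 ≈ 8.6667)
I(F) = -⅓ (I(F) = -(F + F)/(3*(F + F)) = -2*F/(3*(2*F)) = -2*F*1/(2*F)/3 = -⅓*1 = -⅓)
V(B, J) = -32*B + 26*J/3
(-1013 - 1*2203) + V(I(3), 9) = (-1013 - 1*2203) + (-32*(-⅓) + (26/3)*9) = (-1013 - 2203) + (32/3 + 78) = -3216 + 266/3 = -9382/3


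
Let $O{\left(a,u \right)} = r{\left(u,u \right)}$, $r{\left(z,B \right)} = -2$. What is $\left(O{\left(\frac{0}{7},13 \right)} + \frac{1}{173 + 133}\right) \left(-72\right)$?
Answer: $\frac{2444}{17} \approx 143.76$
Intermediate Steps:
$O{\left(a,u \right)} = -2$
$\left(O{\left(\frac{0}{7},13 \right)} + \frac{1}{173 + 133}\right) \left(-72\right) = \left(-2 + \frac{1}{173 + 133}\right) \left(-72\right) = \left(-2 + \frac{1}{306}\right) \left(-72\right) = \left(- \frac{611}{306}\right) \left(-72\right) = \frac{2444}{17}$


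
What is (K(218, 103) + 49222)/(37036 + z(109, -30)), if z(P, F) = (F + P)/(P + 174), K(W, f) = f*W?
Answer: 20284308/10481267 ≈ 1.9353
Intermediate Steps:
K(W, f) = W*f
z(P, F) = (F + P)/(174 + P)
(K(218, 103) + 49222)/(37036 + z(109, -30)) = (218*103 + 49222)/(37036 + (-30 + 109)/(174 + 109)) = (22454 + 49222)/(37036 + 79/283) = 71676/(37036 + (1/283)*79) = 71676/(37036 + 79/283) = 71676/(10481267/283) = 71676*(283/10481267) = 20284308/10481267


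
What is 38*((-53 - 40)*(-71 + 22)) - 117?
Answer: 173049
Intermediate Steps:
38*((-53 - 40)*(-71 + 22)) - 117 = 38*(-93*(-49)) - 117 = 38*4557 - 117 = 173166 - 117 = 173049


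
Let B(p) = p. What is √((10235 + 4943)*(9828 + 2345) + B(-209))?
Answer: 3*√20529065 ≈ 13593.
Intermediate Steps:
√((10235 + 4943)*(9828 + 2345) + B(-209)) = √((10235 + 4943)*(9828 + 2345) - 209) = √(15178*12173 - 209) = √(184761794 - 209) = √184761585 = 3*√20529065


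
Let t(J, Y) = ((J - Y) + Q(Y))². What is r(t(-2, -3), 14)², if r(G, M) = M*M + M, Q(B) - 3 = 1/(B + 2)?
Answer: 44100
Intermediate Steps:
Q(B) = 3 + 1/(2 + B) (Q(B) = 3 + 1/(B + 2) = 3 + 1/(2 + B))
t(J, Y) = (J - Y + (7 + 3*Y)/(2 + Y))² (t(J, Y) = ((J - Y) + (7 + 3*Y)/(2 + Y))² = (J - Y + (7 + 3*Y)/(2 + Y))²)
r(G, M) = M + M² (r(G, M) = M² + M = M + M²)
r(t(-2, -3), 14)² = (14*(1 + 14))² = (14*15)² = 210² = 44100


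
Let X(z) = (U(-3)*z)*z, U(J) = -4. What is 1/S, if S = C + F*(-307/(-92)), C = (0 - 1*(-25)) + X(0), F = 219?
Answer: 92/69533 ≈ 0.0013231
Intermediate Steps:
X(z) = -4*z² (X(z) = (-4*z)*z = -4*z²)
C = 25 (C = (0 - 1*(-25)) - 4*0² = (0 + 25) - 4*0 = 25 + 0 = 25)
S = 69533/92 (S = 25 + 219*(-307/(-92)) = 25 + 219*(-307*(-1/92)) = 25 + 219*(307/92) = 25 + 67233/92 = 69533/92 ≈ 755.79)
1/S = 1/(69533/92) = 92/69533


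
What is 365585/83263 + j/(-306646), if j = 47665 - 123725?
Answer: 59219080845/12766132949 ≈ 4.6388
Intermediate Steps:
j = -76060
365585/83263 + j/(-306646) = 365585/83263 - 76060/(-306646) = 365585*(1/83263) - 76060*(-1/306646) = 365585/83263 + 38030/153323 = 59219080845/12766132949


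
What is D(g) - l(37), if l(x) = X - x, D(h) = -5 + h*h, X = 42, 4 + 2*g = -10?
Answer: 39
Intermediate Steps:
g = -7 (g = -2 + (½)*(-10) = -2 - 5 = -7)
D(h) = -5 + h²
l(x) = 42 - x
D(g) - l(37) = (-5 + (-7)²) - (42 - 1*37) = (-5 + 49) - (42 - 37) = 44 - 1*5 = 44 - 5 = 39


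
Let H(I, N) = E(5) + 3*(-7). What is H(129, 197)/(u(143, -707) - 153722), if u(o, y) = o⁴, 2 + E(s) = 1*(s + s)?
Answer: -13/418007879 ≈ -3.1100e-8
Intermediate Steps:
E(s) = -2 + 2*s (E(s) = -2 + 1*(s + s) = -2 + 1*(2*s) = -2 + 2*s)
H(I, N) = -13 (H(I, N) = (-2 + 2*5) + 3*(-7) = (-2 + 10) - 21 = 8 - 21 = -13)
H(129, 197)/(u(143, -707) - 153722) = -13/(143⁴ - 153722) = -13/(418161601 - 153722) = -13/418007879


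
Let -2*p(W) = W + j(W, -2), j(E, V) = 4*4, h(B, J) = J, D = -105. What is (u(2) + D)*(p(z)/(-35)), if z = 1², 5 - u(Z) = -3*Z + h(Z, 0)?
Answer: -799/35 ≈ -22.829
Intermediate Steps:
j(E, V) = 16
u(Z) = 5 + 3*Z (u(Z) = 5 - (-3*Z + 0) = 5 - (-3)*Z = 5 + 3*Z)
z = 1
p(W) = -8 - W/2 (p(W) = -(W + 16)/2 = -(16 + W)/2 = -8 - W/2)
(u(2) + D)*(p(z)/(-35)) = ((5 + 3*2) - 105)*((-8 - ½*1)/(-35)) = ((5 + 6) - 105)*((-8 - ½)*(-1/35)) = (11 - 105)*(-17/2*(-1/35)) = -94*17/70 = -799/35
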